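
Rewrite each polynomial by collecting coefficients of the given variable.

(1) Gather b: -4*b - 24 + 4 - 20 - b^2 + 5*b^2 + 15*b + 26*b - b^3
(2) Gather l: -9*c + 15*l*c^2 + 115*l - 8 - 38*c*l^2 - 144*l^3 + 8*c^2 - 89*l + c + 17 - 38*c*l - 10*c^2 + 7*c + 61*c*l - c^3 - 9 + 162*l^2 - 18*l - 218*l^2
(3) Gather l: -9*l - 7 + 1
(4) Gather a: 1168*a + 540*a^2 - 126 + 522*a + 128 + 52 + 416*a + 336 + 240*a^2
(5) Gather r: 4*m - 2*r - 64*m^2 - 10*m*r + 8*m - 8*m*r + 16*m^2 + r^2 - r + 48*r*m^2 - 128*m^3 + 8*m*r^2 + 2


(1) = -b^3 + 4*b^2 + 37*b - 40
(2) = -c^3 - 2*c^2 - c - 144*l^3 + l^2*(-38*c - 56) + l*(15*c^2 + 23*c + 8)
(3) = -9*l - 6
(4) = 780*a^2 + 2106*a + 390
(5) = -128*m^3 - 48*m^2 + 12*m + r^2*(8*m + 1) + r*(48*m^2 - 18*m - 3) + 2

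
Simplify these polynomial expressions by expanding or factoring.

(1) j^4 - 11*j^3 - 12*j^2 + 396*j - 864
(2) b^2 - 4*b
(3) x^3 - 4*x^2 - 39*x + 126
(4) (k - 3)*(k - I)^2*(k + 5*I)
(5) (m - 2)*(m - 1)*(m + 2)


(1) = (j - 8)*(j - 6)*(j - 3)*(j + 6)
(2) = b*(b - 4)
(3) = (x - 7)*(x - 3)*(x + 6)
(4) = k^4 - 3*k^3 + 3*I*k^3 + 9*k^2 - 9*I*k^2 - 27*k - 5*I*k + 15*I
(5) = m^3 - m^2 - 4*m + 4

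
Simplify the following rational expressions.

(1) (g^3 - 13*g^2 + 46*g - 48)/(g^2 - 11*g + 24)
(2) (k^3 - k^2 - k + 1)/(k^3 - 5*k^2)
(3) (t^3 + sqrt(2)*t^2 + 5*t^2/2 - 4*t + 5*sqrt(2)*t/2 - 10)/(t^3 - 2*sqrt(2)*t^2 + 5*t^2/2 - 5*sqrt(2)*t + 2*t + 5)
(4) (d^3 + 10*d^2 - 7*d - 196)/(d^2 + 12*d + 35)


(1) = g - 2
(2) = (k^3 - k^2 - k + 1)/(k^3 - 5*k^2)
(3) = (4*t + 8*sqrt(2))/(4*t - 4*sqrt(2))
(4) = (d^2 + 3*d - 28)/(d + 5)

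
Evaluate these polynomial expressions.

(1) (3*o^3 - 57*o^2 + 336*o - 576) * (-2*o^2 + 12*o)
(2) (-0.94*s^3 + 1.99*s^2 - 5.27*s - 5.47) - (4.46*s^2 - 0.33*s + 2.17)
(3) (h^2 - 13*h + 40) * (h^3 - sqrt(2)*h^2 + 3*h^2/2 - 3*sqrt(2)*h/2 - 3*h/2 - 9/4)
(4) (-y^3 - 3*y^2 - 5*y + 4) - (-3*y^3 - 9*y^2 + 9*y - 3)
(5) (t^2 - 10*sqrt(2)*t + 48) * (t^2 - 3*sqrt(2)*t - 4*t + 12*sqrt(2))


(1) = -6*o^5 + 150*o^4 - 1356*o^3 + 5184*o^2 - 6912*o
(2) = -0.94*s^3 - 2.47*s^2 - 4.94*s - 7.64
(3) = h^5 - 23*h^4/2 - sqrt(2)*h^4 + 23*sqrt(2)*h^3/2 + 19*h^3 - 41*sqrt(2)*h^2/2 + 309*h^2/4 - 60*sqrt(2)*h - 123*h/4 - 90
(4) = 2*y^3 + 6*y^2 - 14*y + 7
(5) = t^4 - 13*sqrt(2)*t^3 - 4*t^3 + 52*sqrt(2)*t^2 + 108*t^2 - 432*t - 144*sqrt(2)*t + 576*sqrt(2)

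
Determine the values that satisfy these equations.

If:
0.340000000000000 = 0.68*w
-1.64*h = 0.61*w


Then:
h = -0.19
w = 0.50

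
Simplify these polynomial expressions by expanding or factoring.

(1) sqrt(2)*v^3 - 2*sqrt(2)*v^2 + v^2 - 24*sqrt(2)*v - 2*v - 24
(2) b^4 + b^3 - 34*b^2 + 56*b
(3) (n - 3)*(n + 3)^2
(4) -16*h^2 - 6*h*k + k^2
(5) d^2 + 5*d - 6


(1) = (v - 6)*(v + 4)*(sqrt(2)*v + 1)
(2) = b*(b - 4)*(b - 2)*(b + 7)
(3) = n^3 + 3*n^2 - 9*n - 27
(4) = (-8*h + k)*(2*h + k)
(5) = (d - 1)*(d + 6)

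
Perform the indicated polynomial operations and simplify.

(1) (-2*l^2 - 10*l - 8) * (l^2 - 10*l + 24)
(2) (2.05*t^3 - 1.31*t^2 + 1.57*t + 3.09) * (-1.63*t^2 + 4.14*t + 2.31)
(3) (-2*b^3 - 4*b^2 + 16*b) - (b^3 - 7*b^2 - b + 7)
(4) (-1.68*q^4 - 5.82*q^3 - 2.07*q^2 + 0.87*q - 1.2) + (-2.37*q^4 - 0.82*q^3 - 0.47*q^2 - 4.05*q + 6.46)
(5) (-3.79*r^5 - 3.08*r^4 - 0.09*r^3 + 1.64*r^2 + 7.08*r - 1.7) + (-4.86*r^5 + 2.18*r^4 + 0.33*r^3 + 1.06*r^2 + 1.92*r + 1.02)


(1) = -2*l^4 + 10*l^3 + 44*l^2 - 160*l - 192
(2) = -3.3415*t^5 + 10.6223*t^4 - 3.247*t^3 - 1.563*t^2 + 16.4193*t + 7.1379
(3) = -3*b^3 + 3*b^2 + 17*b - 7
(4) = -4.05*q^4 - 6.64*q^3 - 2.54*q^2 - 3.18*q + 5.26
(5) = -8.65*r^5 - 0.9*r^4 + 0.24*r^3 + 2.7*r^2 + 9.0*r - 0.68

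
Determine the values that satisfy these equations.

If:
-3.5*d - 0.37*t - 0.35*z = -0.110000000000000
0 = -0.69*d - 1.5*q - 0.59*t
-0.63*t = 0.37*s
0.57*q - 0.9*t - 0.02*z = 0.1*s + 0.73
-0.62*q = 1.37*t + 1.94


Then:
d = 2.92
q = -0.95
s = 1.68
t = -0.98
z = -27.82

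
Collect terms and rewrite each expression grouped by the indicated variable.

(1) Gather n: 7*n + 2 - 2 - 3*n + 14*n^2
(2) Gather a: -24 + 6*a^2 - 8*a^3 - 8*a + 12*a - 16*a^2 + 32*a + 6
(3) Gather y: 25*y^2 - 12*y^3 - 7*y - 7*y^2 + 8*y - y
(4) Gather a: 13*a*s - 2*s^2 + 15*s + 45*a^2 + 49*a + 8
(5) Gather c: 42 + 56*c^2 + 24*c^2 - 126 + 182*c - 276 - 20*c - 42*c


(1) = 14*n^2 + 4*n
(2) = -8*a^3 - 10*a^2 + 36*a - 18
(3) = -12*y^3 + 18*y^2
(4) = 45*a^2 + a*(13*s + 49) - 2*s^2 + 15*s + 8
(5) = 80*c^2 + 120*c - 360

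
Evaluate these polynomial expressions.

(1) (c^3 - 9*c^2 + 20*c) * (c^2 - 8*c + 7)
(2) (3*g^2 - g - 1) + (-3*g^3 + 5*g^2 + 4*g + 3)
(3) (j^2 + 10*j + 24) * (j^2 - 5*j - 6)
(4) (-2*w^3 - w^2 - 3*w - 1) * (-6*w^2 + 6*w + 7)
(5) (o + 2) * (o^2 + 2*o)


(1) = c^5 - 17*c^4 + 99*c^3 - 223*c^2 + 140*c
(2) = -3*g^3 + 8*g^2 + 3*g + 2
(3) = j^4 + 5*j^3 - 32*j^2 - 180*j - 144
(4) = 12*w^5 - 6*w^4 - 2*w^3 - 19*w^2 - 27*w - 7
(5) = o^3 + 4*o^2 + 4*o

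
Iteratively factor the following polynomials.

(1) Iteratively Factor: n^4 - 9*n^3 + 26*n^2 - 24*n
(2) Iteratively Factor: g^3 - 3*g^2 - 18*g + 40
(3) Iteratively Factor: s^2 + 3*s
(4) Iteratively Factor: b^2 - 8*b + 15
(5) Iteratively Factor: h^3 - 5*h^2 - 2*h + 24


(1) = (n - 3)*(n^3 - 6*n^2 + 8*n) = (n - 3)*(n - 2)*(n^2 - 4*n) = n*(n - 3)*(n - 2)*(n - 4)
(2) = (g - 5)*(g^2 + 2*g - 8) = (g - 5)*(g + 4)*(g - 2)
(3) = (s + 3)*(s)
(4) = (b - 5)*(b - 3)
(5) = (h - 3)*(h^2 - 2*h - 8) = (h - 3)*(h + 2)*(h - 4)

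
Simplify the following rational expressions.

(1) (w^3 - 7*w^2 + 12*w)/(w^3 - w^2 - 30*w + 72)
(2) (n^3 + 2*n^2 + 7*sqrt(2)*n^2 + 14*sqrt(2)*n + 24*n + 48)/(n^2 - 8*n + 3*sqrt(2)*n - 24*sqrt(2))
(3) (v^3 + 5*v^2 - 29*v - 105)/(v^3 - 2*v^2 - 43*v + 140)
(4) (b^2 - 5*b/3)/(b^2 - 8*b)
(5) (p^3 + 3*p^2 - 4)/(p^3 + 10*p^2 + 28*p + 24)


(1) = w/(w + 6)
(2) = (n^2 + n*(2 + 4*sqrt(2)) + 8*sqrt(2))/(n - 8)
(3) = (v + 3)/(v - 4)
(4) = (3*b - 5)/(3*b - 24)
(5) = (p - 1)/(p + 6)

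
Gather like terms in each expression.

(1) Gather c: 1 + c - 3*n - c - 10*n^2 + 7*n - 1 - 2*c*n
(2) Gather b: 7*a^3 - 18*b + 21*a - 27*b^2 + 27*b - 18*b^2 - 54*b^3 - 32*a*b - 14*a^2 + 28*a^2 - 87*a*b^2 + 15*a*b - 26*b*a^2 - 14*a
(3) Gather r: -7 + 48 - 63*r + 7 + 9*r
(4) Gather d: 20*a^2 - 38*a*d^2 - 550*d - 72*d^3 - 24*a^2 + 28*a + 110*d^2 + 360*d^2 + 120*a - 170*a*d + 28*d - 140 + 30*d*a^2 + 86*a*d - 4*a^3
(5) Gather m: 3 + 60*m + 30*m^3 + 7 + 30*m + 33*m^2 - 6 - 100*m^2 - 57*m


(1) = -2*c*n - 10*n^2 + 4*n
(2) = 7*a^3 + 14*a^2 + 7*a - 54*b^3 + b^2*(-87*a - 45) + b*(-26*a^2 - 17*a + 9)
(3) = 48 - 54*r
(4) = -4*a^3 - 4*a^2 + 148*a - 72*d^3 + d^2*(470 - 38*a) + d*(30*a^2 - 84*a - 522) - 140
(5) = 30*m^3 - 67*m^2 + 33*m + 4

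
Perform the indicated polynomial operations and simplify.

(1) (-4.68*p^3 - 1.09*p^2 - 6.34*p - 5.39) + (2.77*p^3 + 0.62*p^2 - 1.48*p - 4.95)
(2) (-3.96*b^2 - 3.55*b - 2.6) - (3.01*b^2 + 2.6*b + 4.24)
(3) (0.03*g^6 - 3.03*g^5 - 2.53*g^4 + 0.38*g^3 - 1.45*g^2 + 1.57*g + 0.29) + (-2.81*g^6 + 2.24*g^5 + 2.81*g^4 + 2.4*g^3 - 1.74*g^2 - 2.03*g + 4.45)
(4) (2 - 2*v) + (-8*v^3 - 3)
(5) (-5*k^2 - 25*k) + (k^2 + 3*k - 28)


(1) = -1.91*p^3 - 0.47*p^2 - 7.82*p - 10.34
(2) = -6.97*b^2 - 6.15*b - 6.84
(3) = -2.78*g^6 - 0.79*g^5 + 0.28*g^4 + 2.78*g^3 - 3.19*g^2 - 0.46*g + 4.74
(4) = -8*v^3 - 2*v - 1
(5) = -4*k^2 - 22*k - 28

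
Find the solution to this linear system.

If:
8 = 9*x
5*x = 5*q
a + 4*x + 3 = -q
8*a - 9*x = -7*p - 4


Then:
a = -67/9
p = 572/63
q = 8/9
x = 8/9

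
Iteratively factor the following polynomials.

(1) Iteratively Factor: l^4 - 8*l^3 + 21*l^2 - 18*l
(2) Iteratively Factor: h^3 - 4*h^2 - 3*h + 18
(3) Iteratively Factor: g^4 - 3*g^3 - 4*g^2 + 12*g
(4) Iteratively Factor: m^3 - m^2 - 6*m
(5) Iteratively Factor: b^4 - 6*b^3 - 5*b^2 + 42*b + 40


(1) = (l)*(l^3 - 8*l^2 + 21*l - 18) = l*(l - 3)*(l^2 - 5*l + 6) = l*(l - 3)^2*(l - 2)
(2) = (h + 2)*(h^2 - 6*h + 9) = (h - 3)*(h + 2)*(h - 3)
(3) = (g)*(g^3 - 3*g^2 - 4*g + 12) = g*(g - 2)*(g^2 - g - 6) = g*(g - 3)*(g - 2)*(g + 2)
(4) = (m + 2)*(m^2 - 3*m) = m*(m + 2)*(m - 3)
(5) = (b - 4)*(b^3 - 2*b^2 - 13*b - 10) = (b - 4)*(b + 1)*(b^2 - 3*b - 10) = (b - 4)*(b + 1)*(b + 2)*(b - 5)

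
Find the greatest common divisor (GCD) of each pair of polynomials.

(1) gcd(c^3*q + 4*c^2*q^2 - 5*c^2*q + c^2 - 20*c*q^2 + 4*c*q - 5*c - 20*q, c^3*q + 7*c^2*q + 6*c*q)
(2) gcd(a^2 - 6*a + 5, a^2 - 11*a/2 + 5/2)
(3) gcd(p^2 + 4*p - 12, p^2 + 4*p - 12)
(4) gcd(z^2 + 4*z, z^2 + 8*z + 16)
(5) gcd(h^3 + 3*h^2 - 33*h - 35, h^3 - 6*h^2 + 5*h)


(1) = 1
(2) = a - 5
(3) = gcd((p - 2)*(p + 6), (p - 2)*(p + 6)) = p^2 + 4*p - 12
(4) = z + 4
(5) = h - 5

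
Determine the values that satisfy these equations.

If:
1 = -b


Then:
b = -1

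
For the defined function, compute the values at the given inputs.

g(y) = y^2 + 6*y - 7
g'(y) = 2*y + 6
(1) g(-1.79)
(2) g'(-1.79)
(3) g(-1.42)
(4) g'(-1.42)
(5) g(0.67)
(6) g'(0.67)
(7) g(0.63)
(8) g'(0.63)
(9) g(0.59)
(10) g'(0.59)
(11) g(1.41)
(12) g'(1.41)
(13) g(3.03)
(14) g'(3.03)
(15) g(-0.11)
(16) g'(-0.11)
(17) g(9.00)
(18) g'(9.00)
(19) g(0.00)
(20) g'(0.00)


(1) = -14.54
(2) = 2.42
(3) = -13.50
(4) = 3.16
(5) = -2.53
(6) = 7.34
(7) = -2.82
(8) = 7.26
(9) = -3.11
(10) = 7.18
(11) = 3.45
(12) = 8.82
(13) = 20.36
(14) = 12.06
(15) = -7.65
(16) = 5.78
(17) = 128.00
(18) = 24.00
(19) = -7.00
(20) = 6.00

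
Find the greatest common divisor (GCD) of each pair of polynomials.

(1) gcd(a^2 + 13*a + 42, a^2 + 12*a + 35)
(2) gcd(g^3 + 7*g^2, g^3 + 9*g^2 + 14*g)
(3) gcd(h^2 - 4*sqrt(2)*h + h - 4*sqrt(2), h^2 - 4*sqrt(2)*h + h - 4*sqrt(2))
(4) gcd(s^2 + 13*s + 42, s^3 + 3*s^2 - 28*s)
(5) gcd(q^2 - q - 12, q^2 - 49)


(1) = a + 7
(2) = gcd(g^2*(g + 7), g*(g + 2)*(g + 7)) = g^2 + 7*g
(3) = h^2 + h*(1 - 4*sqrt(2)) - 4*sqrt(2)
(4) = gcd((s + 6)*(s + 7), s*(s - 4)*(s + 7)) = s + 7
(5) = 1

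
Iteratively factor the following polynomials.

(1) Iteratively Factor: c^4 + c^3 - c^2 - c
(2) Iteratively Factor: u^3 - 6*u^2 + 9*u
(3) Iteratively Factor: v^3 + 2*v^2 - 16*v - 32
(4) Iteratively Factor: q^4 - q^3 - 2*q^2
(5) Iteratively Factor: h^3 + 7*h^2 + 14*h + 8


(1) = (c + 1)*(c^3 - c) = (c - 1)*(c + 1)*(c^2 + c) = c*(c - 1)*(c + 1)*(c + 1)
(2) = (u - 3)*(u^2 - 3*u) = u*(u - 3)*(u - 3)
(3) = (v + 4)*(v^2 - 2*v - 8) = (v - 4)*(v + 4)*(v + 2)
(4) = (q)*(q^3 - q^2 - 2*q) = q^2*(q^2 - q - 2) = q^2*(q + 1)*(q - 2)
(5) = (h + 1)*(h^2 + 6*h + 8) = (h + 1)*(h + 2)*(h + 4)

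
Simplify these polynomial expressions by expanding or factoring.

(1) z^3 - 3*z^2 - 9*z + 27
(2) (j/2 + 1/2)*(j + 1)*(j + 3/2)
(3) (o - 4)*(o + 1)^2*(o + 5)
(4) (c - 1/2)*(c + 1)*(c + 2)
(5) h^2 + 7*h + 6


(1) = (z - 3)^2*(z + 3)
(2) = j^3/2 + 7*j^2/4 + 2*j + 3/4
(3) = o^4 + 3*o^3 - 17*o^2 - 39*o - 20
(4) = c^3 + 5*c^2/2 + c/2 - 1
(5) = (h + 1)*(h + 6)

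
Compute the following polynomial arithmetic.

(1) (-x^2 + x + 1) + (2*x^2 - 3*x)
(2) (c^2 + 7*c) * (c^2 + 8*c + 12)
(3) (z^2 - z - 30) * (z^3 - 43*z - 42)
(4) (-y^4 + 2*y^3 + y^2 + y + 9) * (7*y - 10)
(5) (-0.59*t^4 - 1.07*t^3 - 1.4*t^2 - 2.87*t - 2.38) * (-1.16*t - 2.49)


(1) = x^2 - 2*x + 1
(2) = c^4 + 15*c^3 + 68*c^2 + 84*c
(3) = z^5 - z^4 - 73*z^3 + z^2 + 1332*z + 1260
(4) = -7*y^5 + 24*y^4 - 13*y^3 - 3*y^2 + 53*y - 90
(5) = 0.6844*t^5 + 2.7103*t^4 + 4.2883*t^3 + 6.8152*t^2 + 9.9071*t + 5.9262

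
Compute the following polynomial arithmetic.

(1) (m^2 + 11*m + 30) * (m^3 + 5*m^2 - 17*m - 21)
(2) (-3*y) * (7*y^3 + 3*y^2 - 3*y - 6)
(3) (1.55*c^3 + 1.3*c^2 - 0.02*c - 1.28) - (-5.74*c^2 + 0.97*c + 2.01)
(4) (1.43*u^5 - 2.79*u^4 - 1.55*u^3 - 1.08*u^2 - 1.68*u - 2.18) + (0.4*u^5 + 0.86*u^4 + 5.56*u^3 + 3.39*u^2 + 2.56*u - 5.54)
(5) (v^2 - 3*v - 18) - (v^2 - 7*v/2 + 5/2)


(1) = m^5 + 16*m^4 + 68*m^3 - 58*m^2 - 741*m - 630
(2) = -21*y^4 - 9*y^3 + 9*y^2 + 18*y
(3) = 1.55*c^3 + 7.04*c^2 - 0.99*c - 3.29
(4) = 1.83*u^5 - 1.93*u^4 + 4.01*u^3 + 2.31*u^2 + 0.88*u - 7.72
(5) = v/2 - 41/2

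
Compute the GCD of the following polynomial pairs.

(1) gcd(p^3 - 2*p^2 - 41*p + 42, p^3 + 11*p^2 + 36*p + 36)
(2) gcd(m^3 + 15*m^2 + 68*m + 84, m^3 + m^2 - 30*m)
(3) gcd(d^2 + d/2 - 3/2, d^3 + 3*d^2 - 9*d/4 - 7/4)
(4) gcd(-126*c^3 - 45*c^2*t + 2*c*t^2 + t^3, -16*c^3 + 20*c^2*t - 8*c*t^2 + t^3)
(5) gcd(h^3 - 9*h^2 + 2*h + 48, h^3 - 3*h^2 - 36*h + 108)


(1) = p + 6
(2) = m + 6
(3) = d - 1
(4) = 1
(5) = gcd((h - 8)*(h - 3)*(h + 2), (h - 6)*(h - 3)*(h + 6)) = h - 3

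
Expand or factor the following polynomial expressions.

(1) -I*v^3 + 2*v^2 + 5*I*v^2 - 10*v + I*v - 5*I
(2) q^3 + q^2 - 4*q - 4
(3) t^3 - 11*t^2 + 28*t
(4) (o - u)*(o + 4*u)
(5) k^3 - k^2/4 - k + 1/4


(1) = (v - 5)*(v + I)*(-I*v + 1)
(2) = (q - 2)*(q + 1)*(q + 2)
(3) = t*(t - 7)*(t - 4)
(4) = o^2 + 3*o*u - 4*u^2
(5) = (k - 1)*(k - 1/4)*(k + 1)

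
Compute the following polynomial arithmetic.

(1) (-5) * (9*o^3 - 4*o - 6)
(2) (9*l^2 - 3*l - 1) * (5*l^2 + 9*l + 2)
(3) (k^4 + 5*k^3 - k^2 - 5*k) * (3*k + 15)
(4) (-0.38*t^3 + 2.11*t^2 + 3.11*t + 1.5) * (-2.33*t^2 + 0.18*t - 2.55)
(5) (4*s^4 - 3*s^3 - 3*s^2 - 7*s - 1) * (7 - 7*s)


(1) = -45*o^3 + 20*o + 30
(2) = 45*l^4 + 66*l^3 - 14*l^2 - 15*l - 2
(3) = 3*k^5 + 30*k^4 + 72*k^3 - 30*k^2 - 75*k
(4) = 0.8854*t^5 - 4.9847*t^4 - 5.8975*t^3 - 8.3157*t^2 - 7.6605*t - 3.825
(5) = -28*s^5 + 49*s^4 + 28*s^2 - 42*s - 7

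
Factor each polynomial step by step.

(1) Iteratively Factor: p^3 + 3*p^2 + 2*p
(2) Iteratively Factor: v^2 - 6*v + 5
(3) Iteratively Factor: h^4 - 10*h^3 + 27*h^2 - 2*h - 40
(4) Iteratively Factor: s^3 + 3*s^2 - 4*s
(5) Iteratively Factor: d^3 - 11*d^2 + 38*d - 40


(1) = (p + 1)*(p^2 + 2*p) = p*(p + 1)*(p + 2)
(2) = (v - 5)*(v - 1)
(3) = (h + 1)*(h^3 - 11*h^2 + 38*h - 40) = (h - 4)*(h + 1)*(h^2 - 7*h + 10) = (h - 4)*(h - 2)*(h + 1)*(h - 5)
(4) = (s + 4)*(s^2 - s) = s*(s + 4)*(s - 1)
(5) = (d - 2)*(d^2 - 9*d + 20) = (d - 4)*(d - 2)*(d - 5)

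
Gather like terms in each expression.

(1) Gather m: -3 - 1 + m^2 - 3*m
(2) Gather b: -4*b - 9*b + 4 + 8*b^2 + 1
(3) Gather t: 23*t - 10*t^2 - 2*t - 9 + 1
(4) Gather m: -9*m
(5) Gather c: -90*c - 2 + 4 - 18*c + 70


(1) = m^2 - 3*m - 4
(2) = 8*b^2 - 13*b + 5
(3) = -10*t^2 + 21*t - 8
(4) = -9*m
(5) = 72 - 108*c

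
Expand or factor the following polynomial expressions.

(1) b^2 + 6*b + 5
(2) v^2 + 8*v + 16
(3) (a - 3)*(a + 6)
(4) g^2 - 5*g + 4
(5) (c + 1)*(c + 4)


(1) = (b + 1)*(b + 5)
(2) = (v + 4)^2
(3) = a^2 + 3*a - 18
(4) = (g - 4)*(g - 1)
(5) = c^2 + 5*c + 4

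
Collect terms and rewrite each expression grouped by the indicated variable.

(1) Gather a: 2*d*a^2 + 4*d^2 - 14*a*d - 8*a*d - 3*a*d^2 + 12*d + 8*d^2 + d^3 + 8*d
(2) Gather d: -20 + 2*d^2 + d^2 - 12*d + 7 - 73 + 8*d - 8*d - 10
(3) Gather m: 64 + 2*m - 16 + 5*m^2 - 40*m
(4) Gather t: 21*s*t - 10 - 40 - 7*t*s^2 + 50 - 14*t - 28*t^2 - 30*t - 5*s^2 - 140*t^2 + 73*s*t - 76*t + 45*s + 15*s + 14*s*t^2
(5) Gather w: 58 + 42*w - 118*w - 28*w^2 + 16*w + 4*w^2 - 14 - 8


(1) = 2*a^2*d + a*(-3*d^2 - 22*d) + d^3 + 12*d^2 + 20*d
(2) = 3*d^2 - 12*d - 96
(3) = 5*m^2 - 38*m + 48
(4) = -5*s^2 + 60*s + t^2*(14*s - 168) + t*(-7*s^2 + 94*s - 120)
(5) = -24*w^2 - 60*w + 36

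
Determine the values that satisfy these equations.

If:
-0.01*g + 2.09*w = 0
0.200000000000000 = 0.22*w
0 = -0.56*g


Then:
No Solution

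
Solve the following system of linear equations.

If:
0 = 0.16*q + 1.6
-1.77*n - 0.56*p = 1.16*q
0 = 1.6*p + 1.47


Then:
n = 6.84
p = -0.92
q = -10.00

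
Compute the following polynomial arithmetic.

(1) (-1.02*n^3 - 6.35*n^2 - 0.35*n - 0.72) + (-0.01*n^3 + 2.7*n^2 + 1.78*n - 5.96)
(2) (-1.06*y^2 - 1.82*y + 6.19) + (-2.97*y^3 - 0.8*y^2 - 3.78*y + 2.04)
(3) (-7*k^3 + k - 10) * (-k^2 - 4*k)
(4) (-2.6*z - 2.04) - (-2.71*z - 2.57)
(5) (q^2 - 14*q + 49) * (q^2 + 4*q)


(1) = -1.03*n^3 - 3.65*n^2 + 1.43*n - 6.68
(2) = -2.97*y^3 - 1.86*y^2 - 5.6*y + 8.23
(3) = 7*k^5 + 28*k^4 - k^3 + 6*k^2 + 40*k
(4) = 0.11*z + 0.53
(5) = q^4 - 10*q^3 - 7*q^2 + 196*q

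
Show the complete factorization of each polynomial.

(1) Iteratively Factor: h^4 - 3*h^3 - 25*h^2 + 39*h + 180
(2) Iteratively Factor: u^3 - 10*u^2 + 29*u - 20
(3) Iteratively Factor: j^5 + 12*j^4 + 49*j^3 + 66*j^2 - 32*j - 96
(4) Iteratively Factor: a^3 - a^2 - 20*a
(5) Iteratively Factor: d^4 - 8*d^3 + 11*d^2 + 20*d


(1) = (h + 3)*(h^3 - 6*h^2 - 7*h + 60) = (h - 5)*(h + 3)*(h^2 - h - 12) = (h - 5)*(h - 4)*(h + 3)*(h + 3)
(2) = (u - 4)*(u^2 - 6*u + 5) = (u - 5)*(u - 4)*(u - 1)
(3) = (j + 4)*(j^4 + 8*j^3 + 17*j^2 - 2*j - 24) = (j - 1)*(j + 4)*(j^3 + 9*j^2 + 26*j + 24) = (j - 1)*(j + 2)*(j + 4)*(j^2 + 7*j + 12) = (j - 1)*(j + 2)*(j + 4)^2*(j + 3)
(4) = (a - 5)*(a^2 + 4*a) = a*(a - 5)*(a + 4)
(5) = (d)*(d^3 - 8*d^2 + 11*d + 20) = d*(d - 4)*(d^2 - 4*d - 5) = d*(d - 4)*(d + 1)*(d - 5)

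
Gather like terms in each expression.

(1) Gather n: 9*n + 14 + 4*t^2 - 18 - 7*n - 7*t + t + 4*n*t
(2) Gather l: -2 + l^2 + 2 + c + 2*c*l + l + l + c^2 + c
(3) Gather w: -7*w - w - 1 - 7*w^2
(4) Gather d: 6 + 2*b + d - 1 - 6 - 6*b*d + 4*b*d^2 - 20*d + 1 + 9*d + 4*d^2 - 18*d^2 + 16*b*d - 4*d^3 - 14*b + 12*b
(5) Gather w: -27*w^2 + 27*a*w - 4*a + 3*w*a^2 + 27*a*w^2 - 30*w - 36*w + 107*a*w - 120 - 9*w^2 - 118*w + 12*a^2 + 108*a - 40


(1) = n*(4*t + 2) + 4*t^2 - 6*t - 4
(2) = c^2 + 2*c + l^2 + l*(2*c + 2)
(3) = -7*w^2 - 8*w - 1
(4) = -4*d^3 + d^2*(4*b - 14) + d*(10*b - 10)
(5) = 12*a^2 + 104*a + w^2*(27*a - 36) + w*(3*a^2 + 134*a - 184) - 160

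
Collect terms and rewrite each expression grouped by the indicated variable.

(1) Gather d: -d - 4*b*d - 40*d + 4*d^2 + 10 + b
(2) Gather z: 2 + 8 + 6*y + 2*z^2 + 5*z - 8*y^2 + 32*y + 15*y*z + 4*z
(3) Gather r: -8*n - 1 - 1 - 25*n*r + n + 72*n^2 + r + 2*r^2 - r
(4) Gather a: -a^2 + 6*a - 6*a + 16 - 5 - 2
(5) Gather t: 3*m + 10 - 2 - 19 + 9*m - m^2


(1) = b + 4*d^2 + d*(-4*b - 41) + 10
(2) = -8*y^2 + 38*y + 2*z^2 + z*(15*y + 9) + 10
(3) = 72*n^2 - 25*n*r - 7*n + 2*r^2 - 2
(4) = 9 - a^2
(5) = -m^2 + 12*m - 11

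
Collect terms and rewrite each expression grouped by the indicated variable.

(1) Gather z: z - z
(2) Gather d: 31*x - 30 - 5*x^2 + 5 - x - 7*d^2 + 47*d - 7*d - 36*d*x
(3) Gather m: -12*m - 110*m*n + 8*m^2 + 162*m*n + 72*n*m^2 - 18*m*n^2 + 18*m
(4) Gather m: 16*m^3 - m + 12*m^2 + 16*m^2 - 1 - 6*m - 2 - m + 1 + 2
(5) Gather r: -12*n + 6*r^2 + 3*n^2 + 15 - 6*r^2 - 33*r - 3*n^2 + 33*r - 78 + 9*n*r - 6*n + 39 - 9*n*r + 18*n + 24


(1) = 0
(2) = -7*d^2 + d*(40 - 36*x) - 5*x^2 + 30*x - 25
(3) = m^2*(72*n + 8) + m*(-18*n^2 + 52*n + 6)
(4) = 16*m^3 + 28*m^2 - 8*m
(5) = 0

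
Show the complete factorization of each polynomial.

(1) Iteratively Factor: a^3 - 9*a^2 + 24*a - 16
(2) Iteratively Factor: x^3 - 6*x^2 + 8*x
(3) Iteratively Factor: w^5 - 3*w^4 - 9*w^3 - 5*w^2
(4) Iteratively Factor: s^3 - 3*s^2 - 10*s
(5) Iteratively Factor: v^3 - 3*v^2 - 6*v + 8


(1) = (a - 4)*(a^2 - 5*a + 4) = (a - 4)*(a - 1)*(a - 4)
(2) = (x)*(x^2 - 6*x + 8) = x*(x - 2)*(x - 4)
(3) = (w - 5)*(w^4 + 2*w^3 + w^2) = w*(w - 5)*(w^3 + 2*w^2 + w) = w*(w - 5)*(w + 1)*(w^2 + w) = w*(w - 5)*(w + 1)^2*(w)
(4) = (s - 5)*(s^2 + 2*s) = s*(s - 5)*(s + 2)
(5) = (v - 4)*(v^2 + v - 2) = (v - 4)*(v - 1)*(v + 2)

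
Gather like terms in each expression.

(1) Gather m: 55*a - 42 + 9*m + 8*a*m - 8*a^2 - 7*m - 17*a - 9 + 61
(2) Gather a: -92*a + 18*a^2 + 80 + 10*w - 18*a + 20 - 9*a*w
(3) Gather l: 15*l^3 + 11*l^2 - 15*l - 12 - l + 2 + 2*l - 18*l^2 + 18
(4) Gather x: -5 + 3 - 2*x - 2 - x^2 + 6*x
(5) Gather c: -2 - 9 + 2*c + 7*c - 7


(1) = -8*a^2 + 38*a + m*(8*a + 2) + 10
(2) = 18*a^2 + a*(-9*w - 110) + 10*w + 100
(3) = 15*l^3 - 7*l^2 - 14*l + 8
(4) = -x^2 + 4*x - 4
(5) = 9*c - 18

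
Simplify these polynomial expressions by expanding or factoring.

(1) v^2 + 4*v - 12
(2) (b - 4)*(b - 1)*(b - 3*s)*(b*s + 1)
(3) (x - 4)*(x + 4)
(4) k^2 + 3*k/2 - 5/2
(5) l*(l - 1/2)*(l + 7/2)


(1) = (v - 2)*(v + 6)
(2) = b^4*s - 3*b^3*s^2 - 5*b^3*s + b^3 + 15*b^2*s^2 + b^2*s - 5*b^2 - 12*b*s^2 + 15*b*s + 4*b - 12*s
(3) = x^2 - 16
(4) = (k - 1)*(k + 5/2)
(5) = l^3 + 3*l^2 - 7*l/4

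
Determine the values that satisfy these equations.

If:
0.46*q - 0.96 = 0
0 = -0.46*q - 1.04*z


Then:
q = 2.09
z = -0.92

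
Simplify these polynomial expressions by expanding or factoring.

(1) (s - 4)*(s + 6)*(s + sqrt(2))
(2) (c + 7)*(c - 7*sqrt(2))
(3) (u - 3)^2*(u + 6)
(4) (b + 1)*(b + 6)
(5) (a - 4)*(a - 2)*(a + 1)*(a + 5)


(1) = s^3 + sqrt(2)*s^2 + 2*s^2 - 24*s + 2*sqrt(2)*s - 24*sqrt(2)
(2) = c^2 - 7*sqrt(2)*c + 7*c - 49*sqrt(2)
(3) = u^3 - 27*u + 54
(4) = b^2 + 7*b + 6
(5) = a^4 - 23*a^2 + 18*a + 40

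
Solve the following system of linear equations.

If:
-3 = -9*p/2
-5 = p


Then:
No Solution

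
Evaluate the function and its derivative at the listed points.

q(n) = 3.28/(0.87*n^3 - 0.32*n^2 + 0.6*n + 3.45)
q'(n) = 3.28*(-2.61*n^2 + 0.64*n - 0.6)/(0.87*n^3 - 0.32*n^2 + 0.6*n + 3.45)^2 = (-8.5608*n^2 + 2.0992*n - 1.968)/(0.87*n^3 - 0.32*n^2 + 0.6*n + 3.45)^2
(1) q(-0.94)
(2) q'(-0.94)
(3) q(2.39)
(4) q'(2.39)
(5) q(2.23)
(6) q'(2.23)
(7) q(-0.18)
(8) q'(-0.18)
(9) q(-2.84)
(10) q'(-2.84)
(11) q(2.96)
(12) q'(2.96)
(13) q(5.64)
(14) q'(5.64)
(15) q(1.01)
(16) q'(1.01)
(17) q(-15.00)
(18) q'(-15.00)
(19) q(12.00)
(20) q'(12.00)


(1) = 1.74
(2) = -3.25
(3) = 0.22
(4) = -0.21
(5) = 0.26
(6) = -0.24
(7) = 0.99
(8) = -0.24
(9) = -0.16
(10) = -0.18
(11) = 0.13
(12) = -0.11
(13) = 0.02
(14) = -0.01
(15) = 0.71
(16) = -0.40
(17) = -0.00
(18) = -0.00
(19) = 0.00
(20) = -0.00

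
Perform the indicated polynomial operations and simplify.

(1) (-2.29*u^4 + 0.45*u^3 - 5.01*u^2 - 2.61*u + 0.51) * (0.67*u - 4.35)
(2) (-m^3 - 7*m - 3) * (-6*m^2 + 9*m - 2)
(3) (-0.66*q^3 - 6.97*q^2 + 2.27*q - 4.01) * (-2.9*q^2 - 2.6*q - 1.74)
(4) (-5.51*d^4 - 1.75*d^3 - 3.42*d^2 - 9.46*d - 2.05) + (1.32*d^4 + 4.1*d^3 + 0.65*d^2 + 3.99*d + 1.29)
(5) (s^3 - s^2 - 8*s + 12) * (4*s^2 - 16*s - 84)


(1) = -1.5343*u^5 + 10.263*u^4 - 5.3142*u^3 + 20.0448*u^2 + 11.6952*u - 2.2185
(2) = 6*m^5 - 9*m^4 + 44*m^3 - 45*m^2 - 13*m + 6
(3) = 1.914*q^5 + 21.929*q^4 + 12.6874*q^3 + 17.8548*q^2 + 6.4762*q + 6.9774
(4) = -4.19*d^4 + 2.35*d^3 - 2.77*d^2 - 5.47*d - 0.76
(5) = 4*s^5 - 20*s^4 - 100*s^3 + 260*s^2 + 480*s - 1008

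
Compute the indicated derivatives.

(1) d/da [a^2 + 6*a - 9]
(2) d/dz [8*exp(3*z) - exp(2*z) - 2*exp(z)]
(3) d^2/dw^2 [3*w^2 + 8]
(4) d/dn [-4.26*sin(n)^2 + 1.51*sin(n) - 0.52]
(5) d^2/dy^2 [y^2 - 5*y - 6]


(1) = 2*a + 6
(2) = 2*(12*exp(2*z) - exp(z) - 1)*exp(z)
(3) = 6
(4) = (1.51 - 8.52*sin(n))*cos(n)
(5) = 2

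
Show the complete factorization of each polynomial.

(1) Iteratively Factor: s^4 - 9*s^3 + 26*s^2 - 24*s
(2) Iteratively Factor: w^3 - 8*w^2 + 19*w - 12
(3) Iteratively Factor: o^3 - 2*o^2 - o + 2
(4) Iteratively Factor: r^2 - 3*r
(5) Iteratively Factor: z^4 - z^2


(1) = (s - 2)*(s^3 - 7*s^2 + 12*s) = (s - 4)*(s - 2)*(s^2 - 3*s) = (s - 4)*(s - 3)*(s - 2)*(s)
(2) = (w - 3)*(w^2 - 5*w + 4) = (w - 3)*(w - 1)*(w - 4)
(3) = (o - 1)*(o^2 - o - 2) = (o - 1)*(o + 1)*(o - 2)
(4) = (r)*(r - 3)
(5) = (z)*(z^3 - z) = z*(z - 1)*(z^2 + z) = z^2*(z - 1)*(z + 1)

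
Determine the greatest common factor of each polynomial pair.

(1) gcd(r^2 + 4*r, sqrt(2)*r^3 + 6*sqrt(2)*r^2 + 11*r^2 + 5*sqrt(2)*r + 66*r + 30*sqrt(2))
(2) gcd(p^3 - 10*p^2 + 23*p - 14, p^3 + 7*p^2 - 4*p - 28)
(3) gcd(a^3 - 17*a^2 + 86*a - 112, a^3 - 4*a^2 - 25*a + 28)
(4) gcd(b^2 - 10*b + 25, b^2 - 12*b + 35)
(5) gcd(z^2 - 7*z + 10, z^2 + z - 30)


(1) = gcd(r*(r + 4), (r + 6)*(r + 5*sqrt(2))*(sqrt(2)*r + 1)) = 1
(2) = p - 2
(3) = a - 7
(4) = b - 5
(5) = gcd((z - 5)*(z - 2), (z - 5)*(z + 6)) = z - 5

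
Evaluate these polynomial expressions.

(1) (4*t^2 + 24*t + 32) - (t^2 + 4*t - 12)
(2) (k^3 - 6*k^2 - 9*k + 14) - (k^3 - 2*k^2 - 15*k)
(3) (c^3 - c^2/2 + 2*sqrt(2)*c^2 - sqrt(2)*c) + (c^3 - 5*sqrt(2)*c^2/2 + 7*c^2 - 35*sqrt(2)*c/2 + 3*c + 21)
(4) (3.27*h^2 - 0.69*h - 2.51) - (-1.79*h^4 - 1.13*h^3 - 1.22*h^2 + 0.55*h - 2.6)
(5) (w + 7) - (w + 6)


(1) = 3*t^2 + 20*t + 44
(2) = -4*k^2 + 6*k + 14
(3) = 2*c^3 - sqrt(2)*c^2/2 + 13*c^2/2 - 37*sqrt(2)*c/2 + 3*c + 21
(4) = 1.79*h^4 + 1.13*h^3 + 4.49*h^2 - 1.24*h + 0.09
(5) = 1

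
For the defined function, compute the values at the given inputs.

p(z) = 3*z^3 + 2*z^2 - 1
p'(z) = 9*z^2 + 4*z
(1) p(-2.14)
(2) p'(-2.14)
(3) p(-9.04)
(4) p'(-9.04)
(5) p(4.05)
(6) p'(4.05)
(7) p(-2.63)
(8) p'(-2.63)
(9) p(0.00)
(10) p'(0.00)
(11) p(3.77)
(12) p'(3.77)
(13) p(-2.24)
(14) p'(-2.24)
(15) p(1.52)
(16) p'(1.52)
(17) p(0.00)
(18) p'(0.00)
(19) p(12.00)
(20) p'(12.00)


(1) = -21.24
(2) = 32.66
(3) = -2053.85
(4) = 699.33
(5) = 231.10
(6) = 163.82
(7) = -41.74
(8) = 51.73
(9) = -1.00
(10) = 0.00
(11) = 188.17
(12) = 143.00
(13) = -24.68
(14) = 36.20
(15) = 14.16
(16) = 26.87
(17) = -1.00
(18) = 0.00
(19) = 5471.00
(20) = 1344.00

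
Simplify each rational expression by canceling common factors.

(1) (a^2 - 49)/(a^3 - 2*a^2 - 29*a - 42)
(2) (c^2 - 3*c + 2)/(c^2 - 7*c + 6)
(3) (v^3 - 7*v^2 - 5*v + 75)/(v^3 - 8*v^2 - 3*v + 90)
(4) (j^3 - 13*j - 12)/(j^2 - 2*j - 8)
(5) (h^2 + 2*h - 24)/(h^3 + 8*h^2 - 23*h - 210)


(1) = (a + 7)/(a^2 + 5*a + 6)
(2) = (c - 2)/(c - 6)
(3) = (v - 5)/(v - 6)
(4) = (j^2 + 4*j + 3)/(j + 2)
(5) = (h - 4)/(h^2 + 2*h - 35)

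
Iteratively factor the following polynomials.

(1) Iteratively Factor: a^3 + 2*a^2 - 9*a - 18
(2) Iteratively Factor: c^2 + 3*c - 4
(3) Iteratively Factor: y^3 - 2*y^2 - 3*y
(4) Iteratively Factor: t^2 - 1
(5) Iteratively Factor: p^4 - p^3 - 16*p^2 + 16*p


(1) = (a + 3)*(a^2 - a - 6) = (a + 2)*(a + 3)*(a - 3)
(2) = (c + 4)*(c - 1)
(3) = (y - 3)*(y^2 + y) = (y - 3)*(y + 1)*(y)
(4) = (t - 1)*(t + 1)
(5) = (p)*(p^3 - p^2 - 16*p + 16) = p*(p - 4)*(p^2 + 3*p - 4) = p*(p - 4)*(p + 4)*(p - 1)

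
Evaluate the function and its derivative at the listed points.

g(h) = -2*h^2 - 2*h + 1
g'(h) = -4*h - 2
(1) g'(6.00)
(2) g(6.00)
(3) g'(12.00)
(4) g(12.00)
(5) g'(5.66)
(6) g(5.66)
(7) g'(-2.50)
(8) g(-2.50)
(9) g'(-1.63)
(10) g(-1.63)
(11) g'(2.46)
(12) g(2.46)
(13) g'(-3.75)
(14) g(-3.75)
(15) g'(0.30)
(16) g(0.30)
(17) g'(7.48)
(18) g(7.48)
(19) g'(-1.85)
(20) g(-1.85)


(1) = -26.00
(2) = -83.00
(3) = -50.00
(4) = -311.00
(5) = -24.64
(6) = -74.39
(7) = 8.00
(8) = -6.50
(9) = 4.52
(10) = -1.05
(11) = -11.84
(12) = -16.02
(13) = 13.00
(14) = -19.62
(15) = -3.20
(16) = 0.22
(17) = -31.92
(18) = -125.86
(19) = 5.40
(20) = -2.15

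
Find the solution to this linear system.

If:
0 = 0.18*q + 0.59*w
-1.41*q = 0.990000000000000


Then:
q = -0.70
w = 0.21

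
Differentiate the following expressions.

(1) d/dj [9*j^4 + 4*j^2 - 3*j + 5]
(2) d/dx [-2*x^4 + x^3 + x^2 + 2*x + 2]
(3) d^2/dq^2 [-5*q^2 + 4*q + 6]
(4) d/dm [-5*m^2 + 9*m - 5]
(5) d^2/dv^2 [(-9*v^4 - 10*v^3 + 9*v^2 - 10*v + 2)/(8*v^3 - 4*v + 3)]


(1) = 36*j^3 + 8*j - 3
(2) = -8*x^3 + 3*x^2 + 2*x + 2
(3) = -10
(4) = 9 - 10*m
(5) = 2*(288*v^6 - 2232*v^5 + 2640*v^4 - 1128*v^3 + 1122*v^2 - 414*v - 7)/(512*v^9 - 768*v^7 + 576*v^6 + 384*v^5 - 576*v^4 + 152*v^3 + 144*v^2 - 108*v + 27)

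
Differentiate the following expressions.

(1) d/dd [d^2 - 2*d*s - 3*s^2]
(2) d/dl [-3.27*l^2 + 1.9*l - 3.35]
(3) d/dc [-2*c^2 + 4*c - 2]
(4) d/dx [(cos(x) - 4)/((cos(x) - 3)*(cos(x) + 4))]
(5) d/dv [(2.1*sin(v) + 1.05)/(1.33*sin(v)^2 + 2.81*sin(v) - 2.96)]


(1) = 2*d - 2*s
(2) = 1.9 - 6.54*l
(3) = 4 - 4*c
(4) = (cos(x)^2 - 8*cos(x) + 8)*sin(x)/((cos(x) - 3)^2*(cos(x) + 4)^2)
(5) = (-2.793*sin(v) + 1.3965*cos(2*v) - 10.563)*cos(v)/(1.33*sin(v)^2 + 2.81*sin(v) - 2.96)^2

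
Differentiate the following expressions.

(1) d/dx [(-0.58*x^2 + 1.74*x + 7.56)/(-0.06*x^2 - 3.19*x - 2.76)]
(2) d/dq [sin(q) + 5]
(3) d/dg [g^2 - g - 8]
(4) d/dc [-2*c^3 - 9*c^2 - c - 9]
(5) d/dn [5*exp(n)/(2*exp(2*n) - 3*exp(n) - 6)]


(1) = (1.9546*x^2 + 4.1088*x + 19.314)/(0.0036*x^4 + 0.3828*x^3 + 10.5073*x^2 + 17.6088*x + 7.6176)
(2) = cos(q)
(3) = 2*g - 1
(4) = -6*c^2 - 18*c - 1
(5) = 10*(-exp(2*n) - 3)*exp(n)/(4*exp(4*n) - 12*exp(3*n) - 15*exp(2*n) + 36*exp(n) + 36)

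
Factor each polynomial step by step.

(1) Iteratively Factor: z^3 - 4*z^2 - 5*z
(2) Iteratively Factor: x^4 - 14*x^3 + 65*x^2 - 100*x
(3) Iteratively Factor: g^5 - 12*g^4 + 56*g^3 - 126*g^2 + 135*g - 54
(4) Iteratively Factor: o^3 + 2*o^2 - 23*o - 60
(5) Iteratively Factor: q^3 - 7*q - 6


(1) = (z + 1)*(z^2 - 5*z) = z*(z + 1)*(z - 5)
(2) = (x - 5)*(x^3 - 9*x^2 + 20*x) = (x - 5)*(x - 4)*(x^2 - 5*x) = (x - 5)^2*(x - 4)*(x)
(3) = (g - 3)*(g^4 - 9*g^3 + 29*g^2 - 39*g + 18) = (g - 3)*(g - 1)*(g^3 - 8*g^2 + 21*g - 18) = (g - 3)*(g - 2)*(g - 1)*(g^2 - 6*g + 9) = (g - 3)^2*(g - 2)*(g - 1)*(g - 3)
(4) = (o - 5)*(o^2 + 7*o + 12) = (o - 5)*(o + 3)*(o + 4)
(5) = (q + 1)*(q^2 - q - 6) = (q + 1)*(q + 2)*(q - 3)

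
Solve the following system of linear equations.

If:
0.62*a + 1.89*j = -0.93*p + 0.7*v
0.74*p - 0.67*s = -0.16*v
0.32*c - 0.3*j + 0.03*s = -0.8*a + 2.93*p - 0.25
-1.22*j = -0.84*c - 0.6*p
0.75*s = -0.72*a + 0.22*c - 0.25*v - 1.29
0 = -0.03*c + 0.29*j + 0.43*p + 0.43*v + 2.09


Then:
a = -0.03
c = -2.12
j = -1.46
p = -0.02
s = -0.97
v = -4.01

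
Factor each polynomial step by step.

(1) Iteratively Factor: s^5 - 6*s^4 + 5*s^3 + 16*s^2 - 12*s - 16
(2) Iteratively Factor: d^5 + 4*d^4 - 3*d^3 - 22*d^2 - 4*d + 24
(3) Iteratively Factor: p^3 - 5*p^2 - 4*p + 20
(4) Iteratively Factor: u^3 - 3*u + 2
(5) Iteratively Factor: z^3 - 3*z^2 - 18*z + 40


(1) = (s - 4)*(s^4 - 2*s^3 - 3*s^2 + 4*s + 4) = (s - 4)*(s - 2)*(s^3 - 3*s - 2) = (s - 4)*(s - 2)*(s + 1)*(s^2 - s - 2) = (s - 4)*(s - 2)*(s + 1)^2*(s - 2)
(2) = (d + 2)*(d^4 + 2*d^3 - 7*d^2 - 8*d + 12) = (d + 2)^2*(d^3 - 7*d + 6) = (d - 1)*(d + 2)^2*(d^2 + d - 6) = (d - 2)*(d - 1)*(d + 2)^2*(d + 3)
(3) = (p - 5)*(p^2 - 4) = (p - 5)*(p + 2)*(p - 2)
(4) = (u - 1)*(u^2 + u - 2) = (u - 1)*(u + 2)*(u - 1)
(5) = (z - 5)*(z^2 + 2*z - 8) = (z - 5)*(z - 2)*(z + 4)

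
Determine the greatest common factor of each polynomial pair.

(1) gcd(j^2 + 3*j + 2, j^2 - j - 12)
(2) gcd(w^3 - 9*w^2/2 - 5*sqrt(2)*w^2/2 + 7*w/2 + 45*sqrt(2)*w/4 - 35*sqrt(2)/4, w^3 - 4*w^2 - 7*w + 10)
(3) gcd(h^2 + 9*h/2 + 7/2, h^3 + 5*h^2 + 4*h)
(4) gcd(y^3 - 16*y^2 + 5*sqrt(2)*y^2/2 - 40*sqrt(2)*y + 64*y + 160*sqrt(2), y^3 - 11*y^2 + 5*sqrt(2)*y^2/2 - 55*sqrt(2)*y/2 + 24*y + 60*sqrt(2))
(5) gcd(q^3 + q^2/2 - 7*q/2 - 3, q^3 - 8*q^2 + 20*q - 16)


(1) = 1
(2) = w - 1
(3) = h + 1
(4) = gcd((y - 8)^2*(y + 5*sqrt(2)/2), (y - 8)*(y - 3)*(y + 5*sqrt(2)/2)) = y^2 + y*(-8 + 5*sqrt(2)/2) - 20*sqrt(2)
(5) = q - 2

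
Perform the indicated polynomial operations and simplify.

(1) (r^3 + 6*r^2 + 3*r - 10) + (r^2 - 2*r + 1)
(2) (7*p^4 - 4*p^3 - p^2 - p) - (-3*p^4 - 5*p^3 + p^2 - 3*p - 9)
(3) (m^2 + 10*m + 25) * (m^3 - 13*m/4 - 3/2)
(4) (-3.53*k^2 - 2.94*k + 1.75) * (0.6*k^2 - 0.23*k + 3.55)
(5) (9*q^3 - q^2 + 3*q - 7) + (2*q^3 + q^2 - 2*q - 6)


(1) = r^3 + 7*r^2 + r - 9
(2) = 10*p^4 + p^3 - 2*p^2 + 2*p + 9
(3) = m^5 + 10*m^4 + 87*m^3/4 - 34*m^2 - 385*m/4 - 75/2
(4) = -2.118*k^4 - 0.9521*k^3 - 10.8053*k^2 - 10.8395*k + 6.2125
(5) = 11*q^3 + q - 13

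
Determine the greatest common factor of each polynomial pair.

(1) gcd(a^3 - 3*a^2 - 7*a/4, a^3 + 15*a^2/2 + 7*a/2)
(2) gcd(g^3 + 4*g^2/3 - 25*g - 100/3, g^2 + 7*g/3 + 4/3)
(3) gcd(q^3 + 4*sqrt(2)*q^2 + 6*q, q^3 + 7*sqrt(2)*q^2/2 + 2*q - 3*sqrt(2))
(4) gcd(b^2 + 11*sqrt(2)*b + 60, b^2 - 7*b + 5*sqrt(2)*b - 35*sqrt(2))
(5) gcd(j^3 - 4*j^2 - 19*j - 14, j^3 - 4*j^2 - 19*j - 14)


(1) = a^2 + a/2
(2) = gcd((g - 5)*(g + 4/3)*(g + 5), (g + 1)*(g + 4/3)) = g + 4/3
(3) = q^2 + 4*sqrt(2)*q + 6
(4) = gcd((b + 5*sqrt(2))*(b + 6*sqrt(2)), (b - 7)*(b + 5*sqrt(2))) = b + 5*sqrt(2)
(5) = j^3 - 4*j^2 - 19*j - 14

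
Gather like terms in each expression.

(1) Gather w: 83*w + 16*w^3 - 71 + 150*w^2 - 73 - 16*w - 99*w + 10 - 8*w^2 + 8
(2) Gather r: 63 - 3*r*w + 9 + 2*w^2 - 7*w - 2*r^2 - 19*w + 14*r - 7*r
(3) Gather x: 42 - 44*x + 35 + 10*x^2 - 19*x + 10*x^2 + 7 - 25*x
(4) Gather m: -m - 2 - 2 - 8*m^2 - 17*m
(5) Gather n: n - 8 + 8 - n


(1) = 16*w^3 + 142*w^2 - 32*w - 126
(2) = -2*r^2 + r*(7 - 3*w) + 2*w^2 - 26*w + 72
(3) = 20*x^2 - 88*x + 84
(4) = -8*m^2 - 18*m - 4
(5) = 0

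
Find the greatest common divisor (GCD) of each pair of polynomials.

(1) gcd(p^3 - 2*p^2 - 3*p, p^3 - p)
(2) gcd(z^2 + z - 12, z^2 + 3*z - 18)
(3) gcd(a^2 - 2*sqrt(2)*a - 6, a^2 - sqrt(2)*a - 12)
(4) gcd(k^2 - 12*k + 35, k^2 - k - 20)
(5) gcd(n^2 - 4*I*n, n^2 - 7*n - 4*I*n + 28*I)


(1) = p^2 + p
(2) = z - 3
(3) = a - 3*sqrt(2)
(4) = k - 5
(5) = gcd(n*(n - 4*I), (n - 7)*(n - 4*I)) = n - 4*I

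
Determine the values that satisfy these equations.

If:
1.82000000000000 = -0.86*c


Then:
c = -2.12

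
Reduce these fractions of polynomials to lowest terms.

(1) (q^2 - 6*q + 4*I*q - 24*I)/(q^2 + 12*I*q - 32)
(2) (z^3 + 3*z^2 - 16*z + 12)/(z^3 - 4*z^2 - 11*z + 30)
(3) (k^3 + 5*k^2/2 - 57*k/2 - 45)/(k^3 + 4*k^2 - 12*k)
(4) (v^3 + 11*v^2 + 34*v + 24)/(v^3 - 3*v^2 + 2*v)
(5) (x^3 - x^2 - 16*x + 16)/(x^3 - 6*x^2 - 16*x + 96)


(1) = (q - 6)/(q + 8*I)
(2) = (z^2 + 5*z - 6)/(z^2 - 2*z - 15)
(3) = (2*k^2 - 7*k - 15)/(2*k^2 - 4*k)
(4) = (v^3 + 11*v^2 + 34*v + 24)/(v^3 - 3*v^2 + 2*v)
(5) = (x - 1)/(x - 6)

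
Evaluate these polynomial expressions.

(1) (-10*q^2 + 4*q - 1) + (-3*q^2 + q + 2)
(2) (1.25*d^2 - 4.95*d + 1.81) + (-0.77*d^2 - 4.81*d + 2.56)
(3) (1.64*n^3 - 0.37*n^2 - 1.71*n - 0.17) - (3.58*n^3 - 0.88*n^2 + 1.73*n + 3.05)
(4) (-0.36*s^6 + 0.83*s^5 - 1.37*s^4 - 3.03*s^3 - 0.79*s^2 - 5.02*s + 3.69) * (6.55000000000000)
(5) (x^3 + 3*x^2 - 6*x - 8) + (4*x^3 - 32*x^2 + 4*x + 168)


(1) = -13*q^2 + 5*q + 1
(2) = 0.48*d^2 - 9.76*d + 4.37
(3) = -1.94*n^3 + 0.51*n^2 - 3.44*n - 3.22
(4) = -2.358*s^6 + 5.4365*s^5 - 8.9735*s^4 - 19.8465*s^3 - 5.1745*s^2 - 32.881*s + 24.1695
(5) = 5*x^3 - 29*x^2 - 2*x + 160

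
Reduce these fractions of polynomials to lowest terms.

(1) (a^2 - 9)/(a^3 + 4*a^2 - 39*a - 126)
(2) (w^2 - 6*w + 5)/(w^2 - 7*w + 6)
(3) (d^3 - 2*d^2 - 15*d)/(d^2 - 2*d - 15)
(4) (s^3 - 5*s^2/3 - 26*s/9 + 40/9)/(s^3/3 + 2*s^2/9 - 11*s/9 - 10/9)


(1) = (a - 3)/(a^2 + a - 42)
(2) = (w - 5)/(w - 6)
(3) = d
(4) = (3*s - 4)/(s + 1)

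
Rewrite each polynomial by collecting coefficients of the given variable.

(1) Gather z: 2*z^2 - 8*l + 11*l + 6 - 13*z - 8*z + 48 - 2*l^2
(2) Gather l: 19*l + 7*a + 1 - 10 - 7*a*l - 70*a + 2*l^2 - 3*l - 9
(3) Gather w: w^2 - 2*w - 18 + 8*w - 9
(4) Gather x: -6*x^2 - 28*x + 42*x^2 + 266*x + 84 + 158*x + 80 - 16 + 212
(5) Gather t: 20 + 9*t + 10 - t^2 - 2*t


(1) = -2*l^2 + 3*l + 2*z^2 - 21*z + 54
(2) = -63*a + 2*l^2 + l*(16 - 7*a) - 18
(3) = w^2 + 6*w - 27
(4) = 36*x^2 + 396*x + 360
(5) = -t^2 + 7*t + 30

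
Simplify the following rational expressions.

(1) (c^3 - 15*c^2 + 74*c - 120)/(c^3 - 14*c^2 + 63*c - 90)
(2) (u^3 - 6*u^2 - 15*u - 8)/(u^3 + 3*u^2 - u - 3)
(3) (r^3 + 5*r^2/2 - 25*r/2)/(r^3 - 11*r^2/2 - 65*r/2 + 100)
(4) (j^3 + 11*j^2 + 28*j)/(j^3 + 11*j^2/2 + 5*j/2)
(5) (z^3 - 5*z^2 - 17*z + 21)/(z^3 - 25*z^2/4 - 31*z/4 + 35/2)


(1) = (c - 4)/(c - 3)
(2) = (u^2 - 7*u - 8)/(u^2 + 2*u - 3)
(3) = r/(r - 8)
(4) = (2*j^2 + 22*j + 56)/(2*j^2 + 11*j + 5)
(5) = (4*z^2 + 8*z - 12)/(4*z^2 + 3*z - 10)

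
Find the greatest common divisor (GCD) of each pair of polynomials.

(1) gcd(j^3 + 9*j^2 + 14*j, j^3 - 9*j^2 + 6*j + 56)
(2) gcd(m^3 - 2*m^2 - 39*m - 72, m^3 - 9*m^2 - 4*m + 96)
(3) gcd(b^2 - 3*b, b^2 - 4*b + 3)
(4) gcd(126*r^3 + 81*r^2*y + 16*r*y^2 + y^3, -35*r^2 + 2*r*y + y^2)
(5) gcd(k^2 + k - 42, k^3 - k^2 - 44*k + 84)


(1) = j + 2
(2) = gcd((m - 8)*(m + 3)^2, (m - 8)*(m - 4)*(m + 3)) = m^2 - 5*m - 24
(3) = gcd(b*(b - 3), (b - 3)*(b - 1)) = b - 3
(4) = gcd((3*r + y)*(6*r + y)*(7*r + y), (-5*r + y)*(7*r + y)) = 7*r + y
(5) = gcd((k - 6)*(k + 7), (k - 6)*(k - 2)*(k + 7)) = k^2 + k - 42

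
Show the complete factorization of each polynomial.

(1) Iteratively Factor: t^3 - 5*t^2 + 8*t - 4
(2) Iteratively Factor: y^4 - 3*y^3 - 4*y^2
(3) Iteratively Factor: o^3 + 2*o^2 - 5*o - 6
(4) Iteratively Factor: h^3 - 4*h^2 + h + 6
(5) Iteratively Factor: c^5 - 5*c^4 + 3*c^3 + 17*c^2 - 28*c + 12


(1) = (t - 2)*(t^2 - 3*t + 2) = (t - 2)*(t - 1)*(t - 2)
(2) = (y - 4)*(y^3 + y^2) = y*(y - 4)*(y^2 + y) = y*(y - 4)*(y + 1)*(y)
(3) = (o + 3)*(o^2 - o - 2) = (o - 2)*(o + 3)*(o + 1)
(4) = (h + 1)*(h^2 - 5*h + 6) = (h - 2)*(h + 1)*(h - 3)
(5) = (c - 3)*(c^4 - 2*c^3 - 3*c^2 + 8*c - 4) = (c - 3)*(c + 2)*(c^3 - 4*c^2 + 5*c - 2) = (c - 3)*(c - 1)*(c + 2)*(c^2 - 3*c + 2) = (c - 3)*(c - 1)^2*(c + 2)*(c - 2)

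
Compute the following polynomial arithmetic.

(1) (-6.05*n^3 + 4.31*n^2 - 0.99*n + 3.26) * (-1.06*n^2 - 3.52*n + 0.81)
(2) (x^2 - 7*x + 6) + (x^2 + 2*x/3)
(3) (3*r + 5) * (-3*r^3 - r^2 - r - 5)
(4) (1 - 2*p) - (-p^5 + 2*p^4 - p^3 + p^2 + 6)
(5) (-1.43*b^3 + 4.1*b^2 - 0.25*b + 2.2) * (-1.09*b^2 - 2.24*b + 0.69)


(1) = 6.413*n^5 + 16.7274*n^4 - 19.0223*n^3 + 3.5203*n^2 - 12.2771*n + 2.6406
(2) = 2*x^2 - 19*x/3 + 6
(3) = -9*r^4 - 18*r^3 - 8*r^2 - 20*r - 25
(4) = p^5 - 2*p^4 + p^3 - p^2 - 2*p - 5
(5) = 1.5587*b^5 - 1.2658*b^4 - 9.8982*b^3 + 0.991*b^2 - 5.1005*b + 1.518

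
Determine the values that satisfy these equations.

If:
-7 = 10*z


Then:
z = -7/10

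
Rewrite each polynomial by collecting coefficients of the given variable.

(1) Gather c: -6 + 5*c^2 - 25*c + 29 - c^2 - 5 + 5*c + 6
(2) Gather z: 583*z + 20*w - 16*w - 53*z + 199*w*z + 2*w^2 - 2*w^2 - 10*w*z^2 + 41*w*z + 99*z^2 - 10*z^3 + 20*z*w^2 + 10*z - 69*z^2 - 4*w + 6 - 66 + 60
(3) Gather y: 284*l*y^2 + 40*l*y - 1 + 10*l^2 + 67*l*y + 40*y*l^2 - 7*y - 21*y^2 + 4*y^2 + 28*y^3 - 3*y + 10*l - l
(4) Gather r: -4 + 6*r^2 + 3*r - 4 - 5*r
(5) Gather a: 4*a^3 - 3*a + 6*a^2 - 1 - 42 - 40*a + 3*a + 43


(1) = 4*c^2 - 20*c + 24
(2) = -10*z^3 + z^2*(30 - 10*w) + z*(20*w^2 + 240*w + 540)
(3) = 10*l^2 + 9*l + 28*y^3 + y^2*(284*l - 17) + y*(40*l^2 + 107*l - 10) - 1
(4) = 6*r^2 - 2*r - 8
(5) = 4*a^3 + 6*a^2 - 40*a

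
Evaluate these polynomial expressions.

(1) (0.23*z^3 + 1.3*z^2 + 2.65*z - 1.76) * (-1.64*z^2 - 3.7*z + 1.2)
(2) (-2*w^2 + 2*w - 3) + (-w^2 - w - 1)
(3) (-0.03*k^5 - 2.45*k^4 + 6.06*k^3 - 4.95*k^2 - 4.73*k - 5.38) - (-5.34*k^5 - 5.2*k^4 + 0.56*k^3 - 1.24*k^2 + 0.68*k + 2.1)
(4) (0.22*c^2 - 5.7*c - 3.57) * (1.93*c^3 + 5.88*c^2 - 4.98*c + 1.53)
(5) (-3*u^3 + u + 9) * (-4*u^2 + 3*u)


(1) = -0.3772*z^5 - 2.983*z^4 - 8.88*z^3 - 5.3586*z^2 + 9.692*z - 2.112
(2) = -3*w^2 + w - 4
(3) = 5.31*k^5 + 2.75*k^4 + 5.5*k^3 - 3.71*k^2 - 5.41*k - 7.48
(4) = 0.4246*c^5 - 9.7074*c^4 - 41.5017*c^3 + 7.731*c^2 + 9.0576*c - 5.4621
(5) = 12*u^5 - 9*u^4 - 4*u^3 - 33*u^2 + 27*u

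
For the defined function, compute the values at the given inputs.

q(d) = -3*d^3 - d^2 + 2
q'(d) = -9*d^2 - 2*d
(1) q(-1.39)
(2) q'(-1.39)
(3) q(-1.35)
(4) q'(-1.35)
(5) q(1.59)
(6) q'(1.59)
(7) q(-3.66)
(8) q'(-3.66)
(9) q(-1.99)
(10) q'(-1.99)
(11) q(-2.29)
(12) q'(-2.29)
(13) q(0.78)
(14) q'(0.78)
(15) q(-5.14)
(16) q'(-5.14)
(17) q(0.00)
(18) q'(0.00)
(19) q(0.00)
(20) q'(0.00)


(1) = 8.12
(2) = -14.61
(3) = 7.56
(4) = -13.70
(5) = -12.59
(6) = -25.93
(7) = 135.69
(8) = -113.24
(9) = 21.68
(10) = -31.66
(11) = 32.78
(12) = -42.62
(13) = -0.03
(14) = -7.04
(15) = 382.97
(16) = -227.50
(17) = 2.00
(18) = 0.00
(19) = 2.00
(20) = 0.00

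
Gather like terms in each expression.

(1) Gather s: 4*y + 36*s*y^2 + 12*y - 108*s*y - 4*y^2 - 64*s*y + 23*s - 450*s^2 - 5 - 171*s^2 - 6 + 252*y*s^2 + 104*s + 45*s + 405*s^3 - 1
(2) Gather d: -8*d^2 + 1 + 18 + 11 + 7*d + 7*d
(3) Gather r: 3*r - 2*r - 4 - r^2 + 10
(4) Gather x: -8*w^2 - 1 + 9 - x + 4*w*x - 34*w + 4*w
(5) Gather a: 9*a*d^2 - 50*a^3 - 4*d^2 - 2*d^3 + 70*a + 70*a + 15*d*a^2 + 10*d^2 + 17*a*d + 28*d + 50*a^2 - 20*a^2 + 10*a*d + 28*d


(1) = 405*s^3 + s^2*(252*y - 621) + s*(36*y^2 - 172*y + 172) - 4*y^2 + 16*y - 12
(2) = -8*d^2 + 14*d + 30
(3) = -r^2 + r + 6
(4) = -8*w^2 - 30*w + x*(4*w - 1) + 8
(5) = -50*a^3 + a^2*(15*d + 30) + a*(9*d^2 + 27*d + 140) - 2*d^3 + 6*d^2 + 56*d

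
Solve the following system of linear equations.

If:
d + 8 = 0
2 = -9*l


Then:
d = -8
l = -2/9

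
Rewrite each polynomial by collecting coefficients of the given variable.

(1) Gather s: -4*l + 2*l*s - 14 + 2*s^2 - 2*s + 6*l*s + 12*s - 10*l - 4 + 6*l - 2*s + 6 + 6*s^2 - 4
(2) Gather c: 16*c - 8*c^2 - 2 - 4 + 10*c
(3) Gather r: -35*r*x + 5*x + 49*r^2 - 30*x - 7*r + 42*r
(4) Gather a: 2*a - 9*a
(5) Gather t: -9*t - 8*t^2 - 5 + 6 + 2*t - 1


(1) = -8*l + 8*s^2 + s*(8*l + 8) - 16
(2) = -8*c^2 + 26*c - 6
(3) = 49*r^2 + r*(35 - 35*x) - 25*x
(4) = -7*a
(5) = -8*t^2 - 7*t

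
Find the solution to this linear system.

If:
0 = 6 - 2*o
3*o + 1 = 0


Then:
No Solution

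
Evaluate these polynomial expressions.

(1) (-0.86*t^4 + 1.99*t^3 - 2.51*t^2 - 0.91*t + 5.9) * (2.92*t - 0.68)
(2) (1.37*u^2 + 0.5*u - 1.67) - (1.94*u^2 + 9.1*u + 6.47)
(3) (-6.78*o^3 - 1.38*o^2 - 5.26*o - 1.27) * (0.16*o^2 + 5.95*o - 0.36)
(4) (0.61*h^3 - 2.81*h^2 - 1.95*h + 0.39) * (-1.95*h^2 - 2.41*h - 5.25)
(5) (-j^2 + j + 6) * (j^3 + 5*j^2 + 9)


(1) = -2.5112*t^5 + 6.3956*t^4 - 8.6824*t^3 - 0.9504*t^2 + 17.8468*t - 4.012
(2) = -0.57*u^2 - 8.6*u - 8.14
(3) = -1.0848*o^5 - 40.5618*o^4 - 6.6118*o^3 - 31.0034*o^2 - 5.6629*o + 0.4572
(4) = -1.1895*h^5 + 4.0094*h^4 + 7.3721*h^3 + 18.6915*h^2 + 9.2976*h - 2.0475
(5) = -j^5 - 4*j^4 + 11*j^3 + 21*j^2 + 9*j + 54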